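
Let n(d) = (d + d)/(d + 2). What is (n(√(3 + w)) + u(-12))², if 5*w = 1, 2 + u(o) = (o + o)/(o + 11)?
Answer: 276 + 112*√5 ≈ 526.44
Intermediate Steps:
u(o) = -2 + 2*o/(11 + o) (u(o) = -2 + (o + o)/(o + 11) = -2 + (2*o)/(11 + o) = -2 + 2*o/(11 + o))
w = ⅕ (w = (⅕)*1 = ⅕ ≈ 0.20000)
n(d) = 2*d/(2 + d) (n(d) = (2*d)/(2 + d) = 2*d/(2 + d))
(n(√(3 + w)) + u(-12))² = (2*√(3 + ⅕)/(2 + √(3 + ⅕)) - 22/(11 - 12))² = (2*√(16/5)/(2 + √(16/5)) - 22/(-1))² = (2*(4*√5/5)/(2 + 4*√5/5) - 22*(-1))² = (8*√5/(5*(2 + 4*√5/5)) + 22)² = (22 + 8*√5/(5*(2 + 4*√5/5)))²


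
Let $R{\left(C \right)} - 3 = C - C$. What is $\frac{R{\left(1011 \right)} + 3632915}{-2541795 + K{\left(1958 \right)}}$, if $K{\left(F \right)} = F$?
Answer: $- \frac{3632918}{2539837} \approx -1.4304$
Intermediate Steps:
$R{\left(C \right)} = 3$ ($R{\left(C \right)} = 3 + \left(C - C\right) = 3 + 0 = 3$)
$\frac{R{\left(1011 \right)} + 3632915}{-2541795 + K{\left(1958 \right)}} = \frac{3 + 3632915}{-2541795 + 1958} = \frac{3632918}{-2539837} = 3632918 \left(- \frac{1}{2539837}\right) = - \frac{3632918}{2539837}$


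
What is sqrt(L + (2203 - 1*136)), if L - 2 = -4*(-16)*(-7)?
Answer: sqrt(1621) ≈ 40.262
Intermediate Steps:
L = -446 (L = 2 - 4*(-16)*(-7) = 2 + 64*(-7) = 2 - 448 = -446)
sqrt(L + (2203 - 1*136)) = sqrt(-446 + (2203 - 1*136)) = sqrt(-446 + (2203 - 136)) = sqrt(-446 + 2067) = sqrt(1621)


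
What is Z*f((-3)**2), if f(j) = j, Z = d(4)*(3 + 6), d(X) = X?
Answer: 324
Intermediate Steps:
Z = 36 (Z = 4*(3 + 6) = 4*9 = 36)
Z*f((-3)**2) = 36*(-3)**2 = 36*9 = 324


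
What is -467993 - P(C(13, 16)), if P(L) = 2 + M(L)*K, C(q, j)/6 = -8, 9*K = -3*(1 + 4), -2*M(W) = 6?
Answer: -468000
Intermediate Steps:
M(W) = -3 (M(W) = -1/2*6 = -3)
K = -5/3 (K = (-3*(1 + 4))/9 = (-3*5)/9 = (1/9)*(-15) = -5/3 ≈ -1.6667)
C(q, j) = -48 (C(q, j) = 6*(-8) = -48)
P(L) = 7 (P(L) = 2 - 3*(-5/3) = 2 + 5 = 7)
-467993 - P(C(13, 16)) = -467993 - 1*7 = -467993 - 7 = -468000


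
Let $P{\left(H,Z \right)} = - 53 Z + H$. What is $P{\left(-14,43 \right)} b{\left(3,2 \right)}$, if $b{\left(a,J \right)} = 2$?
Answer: $-4586$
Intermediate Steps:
$P{\left(H,Z \right)} = H - 53 Z$
$P{\left(-14,43 \right)} b{\left(3,2 \right)} = \left(-14 - 2279\right) 2 = \left(-2293\right) 2 = -4586$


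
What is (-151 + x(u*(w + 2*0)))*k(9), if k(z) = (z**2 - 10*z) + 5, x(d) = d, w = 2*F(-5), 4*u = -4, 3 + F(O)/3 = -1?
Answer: 508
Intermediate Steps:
F(O) = -12 (F(O) = -9 + 3*(-1) = -9 - 3 = -12)
u = -1 (u = (1/4)*(-4) = -1)
w = -24 (w = 2*(-12) = -24)
k(z) = 5 + z**2 - 10*z
(-151 + x(u*(w + 2*0)))*k(9) = (-151 - (-24 + 2*0))*(5 + 9**2 - 10*9) = (-151 - (-24 + 0))*(5 + 81 - 90) = (-151 - 1*(-24))*(-4) = (-151 + 24)*(-4) = -127*(-4) = 508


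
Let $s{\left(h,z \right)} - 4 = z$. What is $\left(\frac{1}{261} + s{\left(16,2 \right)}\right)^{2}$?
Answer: $\frac{2455489}{68121} \approx 36.046$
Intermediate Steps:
$s{\left(h,z \right)} = 4 + z$
$\left(\frac{1}{261} + s{\left(16,2 \right)}\right)^{2} = \left(\frac{1}{261} + \left(4 + 2\right)\right)^{2} = \left(\frac{1}{261} + 6\right)^{2} = \left(\frac{1567}{261}\right)^{2} = \frac{2455489}{68121}$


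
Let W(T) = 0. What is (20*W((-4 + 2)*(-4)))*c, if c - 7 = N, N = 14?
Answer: 0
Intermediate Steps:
c = 21 (c = 7 + 14 = 21)
(20*W((-4 + 2)*(-4)))*c = (20*0)*21 = 0*21 = 0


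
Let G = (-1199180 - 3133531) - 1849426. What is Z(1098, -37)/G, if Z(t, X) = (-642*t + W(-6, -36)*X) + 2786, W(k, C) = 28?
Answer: 703166/6182137 ≈ 0.11374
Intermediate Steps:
G = -6182137 (G = -4332711 - 1849426 = -6182137)
Z(t, X) = 2786 - 642*t + 28*X (Z(t, X) = (-642*t + 28*X) + 2786 = 2786 - 642*t + 28*X)
Z(1098, -37)/G = (2786 - 642*1098 + 28*(-37))/(-6182137) = (2786 - 704916 - 1036)*(-1/6182137) = -703166*(-1/6182137) = 703166/6182137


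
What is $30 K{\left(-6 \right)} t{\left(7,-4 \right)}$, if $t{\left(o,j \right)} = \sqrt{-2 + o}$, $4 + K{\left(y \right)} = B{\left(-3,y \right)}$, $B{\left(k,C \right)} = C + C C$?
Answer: $780 \sqrt{5} \approx 1744.1$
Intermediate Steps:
$B{\left(k,C \right)} = C + C^{2}$
$K{\left(y \right)} = -4 + y \left(1 + y\right)$
$30 K{\left(-6 \right)} t{\left(7,-4 \right)} = 30 \left(-4 - 6 \left(1 - 6\right)\right) \sqrt{-2 + 7} = 30 \left(-4 - -30\right) \sqrt{5} = 30 \left(-4 + 30\right) \sqrt{5} = 30 \cdot 26 \sqrt{5} = 780 \sqrt{5}$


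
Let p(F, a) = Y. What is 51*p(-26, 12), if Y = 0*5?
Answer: 0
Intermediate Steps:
Y = 0
p(F, a) = 0
51*p(-26, 12) = 51*0 = 0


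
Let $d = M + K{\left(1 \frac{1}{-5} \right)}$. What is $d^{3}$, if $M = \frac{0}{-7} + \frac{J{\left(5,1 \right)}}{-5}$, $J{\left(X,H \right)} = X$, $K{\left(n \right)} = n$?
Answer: $- \frac{216}{125} \approx -1.728$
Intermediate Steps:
$M = -1$ ($M = \frac{0}{-7} + \frac{5}{-5} = 0 \left(- \frac{1}{7}\right) + 5 \left(- \frac{1}{5}\right) = 0 - 1 = -1$)
$d = - \frac{6}{5}$ ($d = -1 + 1 \frac{1}{-5} = -1 + 1 \left(- \frac{1}{5}\right) = -1 - \frac{1}{5} = - \frac{6}{5} \approx -1.2$)
$d^{3} = \left(- \frac{6}{5}\right)^{3} = - \frac{216}{125}$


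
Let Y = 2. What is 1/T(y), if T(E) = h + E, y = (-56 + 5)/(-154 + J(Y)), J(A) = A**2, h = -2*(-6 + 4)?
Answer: 50/217 ≈ 0.23041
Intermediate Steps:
h = 4 (h = -2*(-2) = 4)
y = 17/50 (y = (-56 + 5)/(-154 + 2**2) = -51/(-154 + 4) = -51/(-150) = -51*(-1/150) = 17/50 ≈ 0.34000)
T(E) = 4 + E
1/T(y) = 1/(4 + 17/50) = 1/(217/50) = 50/217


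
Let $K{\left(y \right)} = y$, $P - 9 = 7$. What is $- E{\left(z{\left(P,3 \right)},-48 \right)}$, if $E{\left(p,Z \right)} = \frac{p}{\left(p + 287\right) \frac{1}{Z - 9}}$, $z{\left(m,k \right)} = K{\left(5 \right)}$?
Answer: $\frac{285}{292} \approx 0.97603$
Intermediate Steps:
$P = 16$ ($P = 9 + 7 = 16$)
$z{\left(m,k \right)} = 5$
$E{\left(p,Z \right)} = \frac{p \left(-9 + Z\right)}{287 + p}$ ($E{\left(p,Z \right)} = \frac{p}{\left(287 + p\right) \frac{1}{-9 + Z}} = \frac{p}{\frac{1}{-9 + Z} \left(287 + p\right)} = p \frac{-9 + Z}{287 + p} = \frac{p \left(-9 + Z\right)}{287 + p}$)
$- E{\left(z{\left(P,3 \right)},-48 \right)} = - \frac{5 \left(-9 - 48\right)}{287 + 5} = - \frac{5 \left(-57\right)}{292} = \left(-1\right) \left(- \frac{285}{292}\right) = \frac{285}{292}$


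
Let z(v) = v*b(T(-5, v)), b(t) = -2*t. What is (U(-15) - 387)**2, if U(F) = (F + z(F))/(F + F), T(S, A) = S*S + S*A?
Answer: 946729/4 ≈ 2.3668e+5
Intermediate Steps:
T(S, A) = S**2 + A*S
z(v) = v*(-50 + 10*v) (z(v) = v*(-(-10)*(v - 5)) = v*(-(-10)*(-5 + v)) = v*(-2*(25 - 5*v)) = v*(-50 + 10*v))
U(F) = (F + 10*F*(-5 + F))/(2*F) (U(F) = (F + 10*F*(-5 + F))/(F + F) = (F + 10*F*(-5 + F))/((2*F)) = (F + 10*F*(-5 + F))*(1/(2*F)) = (F + 10*F*(-5 + F))/(2*F))
(U(-15) - 387)**2 = ((-49/2 + 5*(-15)) - 387)**2 = ((-49/2 - 75) - 387)**2 = (-199/2 - 387)**2 = (-973/2)**2 = 946729/4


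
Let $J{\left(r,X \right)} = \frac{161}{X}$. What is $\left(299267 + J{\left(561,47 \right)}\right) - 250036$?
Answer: $\frac{2314018}{47} \approx 49234.0$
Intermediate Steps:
$\left(299267 + J{\left(561,47 \right)}\right) - 250036 = \left(299267 + \frac{161}{47}\right) - 250036 = \frac{14065710}{47} - 250036 = \frac{2314018}{47}$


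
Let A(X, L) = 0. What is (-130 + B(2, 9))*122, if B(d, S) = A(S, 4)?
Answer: -15860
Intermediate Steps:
B(d, S) = 0
(-130 + B(2, 9))*122 = (-130 + 0)*122 = -130*122 = -15860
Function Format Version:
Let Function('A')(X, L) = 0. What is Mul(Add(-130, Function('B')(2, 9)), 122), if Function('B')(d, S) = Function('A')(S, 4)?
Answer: -15860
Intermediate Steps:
Function('B')(d, S) = 0
Mul(Add(-130, Function('B')(2, 9)), 122) = Mul(Add(-130, 0), 122) = Mul(-130, 122) = -15860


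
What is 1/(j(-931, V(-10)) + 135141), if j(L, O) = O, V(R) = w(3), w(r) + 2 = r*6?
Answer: 1/135157 ≈ 7.3988e-6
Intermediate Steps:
w(r) = -2 + 6*r (w(r) = -2 + r*6 = -2 + 6*r)
V(R) = 16 (V(R) = -2 + 6*3 = -2 + 18 = 16)
1/(j(-931, V(-10)) + 135141) = 1/(16 + 135141) = 1/135157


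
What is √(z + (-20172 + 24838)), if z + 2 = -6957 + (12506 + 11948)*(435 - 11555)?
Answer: I*√271930773 ≈ 16490.0*I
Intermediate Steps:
z = -271935439 (z = -2 + (-6957 + (12506 + 11948)*(435 - 11555)) = -2 + (-6957 + 24454*(-11120)) = -2 + (-6957 - 271928480) = -2 - 271935437 = -271935439)
√(z + (-20172 + 24838)) = √(-271935439 + (-20172 + 24838)) = √(-271935439 + 4666) = √(-271930773) = I*√271930773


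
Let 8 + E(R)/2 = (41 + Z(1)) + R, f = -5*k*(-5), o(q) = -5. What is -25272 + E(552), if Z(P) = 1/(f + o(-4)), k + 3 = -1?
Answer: -2530712/105 ≈ -24102.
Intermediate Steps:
k = -4 (k = -3 - 1 = -4)
f = -100 (f = -5*(-4)*(-5) = 20*(-5) = -100)
Z(P) = -1/105 (Z(P) = 1/(-100 - 5) = 1/(-105) = -1/105)
E(R) = 6928/105 + 2*R (E(R) = -16 + 2*((41 - 1/105) + R) = -16 + 2*(4304/105 + R) = -16 + (8608/105 + 2*R) = 6928/105 + 2*R)
-25272 + E(552) = -25272 + (6928/105 + 2*552) = -25272 + (6928/105 + 1104) = -25272 + 122848/105 = -2530712/105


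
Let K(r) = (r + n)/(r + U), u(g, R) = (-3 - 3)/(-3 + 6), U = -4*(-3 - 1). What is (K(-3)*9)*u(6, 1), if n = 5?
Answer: -36/13 ≈ -2.7692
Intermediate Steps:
U = 16 (U = -4*(-4) = 16)
u(g, R) = -2 (u(g, R) = -6/3 = -6*⅓ = -2)
K(r) = (5 + r)/(16 + r) (K(r) = (r + 5)/(r + 16) = (5 + r)/(16 + r))
(K(-3)*9)*u(6, 1) = (((5 - 3)/(16 - 3))*9)*(-2) = ((2/13)*9)*(-2) = (18/13)*(-2) = -36/13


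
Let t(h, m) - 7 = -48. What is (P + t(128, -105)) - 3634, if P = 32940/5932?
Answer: -5441790/1483 ≈ -3669.4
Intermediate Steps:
P = 8235/1483 (P = 32940*(1/5932) = 8235/1483 ≈ 5.5529)
t(h, m) = -41 (t(h, m) = 7 - 48 = -41)
(P + t(128, -105)) - 3634 = (8235/1483 - 41) - 3634 = -52568/1483 - 3634 = -5441790/1483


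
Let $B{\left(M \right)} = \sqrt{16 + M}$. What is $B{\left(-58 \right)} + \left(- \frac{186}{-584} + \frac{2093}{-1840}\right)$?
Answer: $- \frac{4783}{5840} + i \sqrt{42} \approx -0.81901 + 6.4807 i$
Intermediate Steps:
$B{\left(-58 \right)} + \left(- \frac{186}{-584} + \frac{2093}{-1840}\right) = \sqrt{16 - 58} + \left(- \frac{186}{-584} + \frac{2093}{-1840}\right) = \sqrt{-42} + \left(\left(-186\right) \left(- \frac{1}{584}\right) + 2093 \left(- \frac{1}{1840}\right)\right) = i \sqrt{42} + \left(\frac{93}{292} - \frac{91}{80}\right) = i \sqrt{42} - \frac{4783}{5840} = - \frac{4783}{5840} + i \sqrt{42}$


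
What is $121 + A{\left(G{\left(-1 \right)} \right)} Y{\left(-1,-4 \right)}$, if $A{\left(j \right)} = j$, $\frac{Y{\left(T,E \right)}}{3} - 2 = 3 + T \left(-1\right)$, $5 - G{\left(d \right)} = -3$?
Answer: $265$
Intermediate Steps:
$G{\left(d \right)} = 8$ ($G{\left(d \right)} = 5 - -3 = 5 + 3 = 8$)
$Y{\left(T,E \right)} = 15 - 3 T$ ($Y{\left(T,E \right)} = 6 + 3 \left(3 + T \left(-1\right)\right) = 6 + 3 \left(3 - T\right) = 6 - \left(-9 + 3 T\right) = 15 - 3 T$)
$121 + A{\left(G{\left(-1 \right)} \right)} Y{\left(-1,-4 \right)} = 121 + 8 \left(15 - -3\right) = 121 + 8 \left(15 + 3\right) = 121 + 8 \cdot 18 = 121 + 144 = 265$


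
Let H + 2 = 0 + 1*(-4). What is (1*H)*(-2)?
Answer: 12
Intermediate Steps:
H = -6 (H = -2 + (0 + 1*(-4)) = -2 + (0 - 4) = -2 - 4 = -6)
(1*H)*(-2) = (1*(-6))*(-2) = -6*(-2) = 12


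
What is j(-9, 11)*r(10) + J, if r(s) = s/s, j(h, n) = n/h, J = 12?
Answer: 97/9 ≈ 10.778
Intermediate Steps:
r(s) = 1
j(-9, 11)*r(10) + J = (11/(-9))*1 + 12 = (11*(-⅑))*1 + 12 = -11/9*1 + 12 = -11/9 + 12 = 97/9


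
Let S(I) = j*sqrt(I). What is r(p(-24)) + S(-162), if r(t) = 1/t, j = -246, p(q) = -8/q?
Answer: 3 - 2214*I*sqrt(2) ≈ 3.0 - 3131.1*I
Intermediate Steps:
S(I) = -246*sqrt(I)
r(p(-24)) + S(-162) = 1/(-8/(-24)) - 2214*I*sqrt(2) = 1/(-8*(-1/24)) - 2214*I*sqrt(2) = 1/(1/3) - 2214*I*sqrt(2) = 3 - 2214*I*sqrt(2)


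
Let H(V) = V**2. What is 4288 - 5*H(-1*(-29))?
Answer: 83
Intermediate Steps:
4288 - 5*H(-1*(-29)) = 4288 - 5*(-1*(-29))**2 = 4288 - 5*29**2 = 4288 - 5*841 = 4288 - 1*4205 = 4288 - 4205 = 83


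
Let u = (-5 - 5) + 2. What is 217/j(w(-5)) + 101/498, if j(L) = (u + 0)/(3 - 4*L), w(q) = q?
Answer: -1242355/1992 ≈ -623.67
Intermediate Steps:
u = -8 (u = -10 + 2 = -8)
j(L) = -8/(3 - 4*L) (j(L) = (-8 + 0)/(3 - 4*L) = -8/(3 - 4*L))
217/j(w(-5)) + 101/498 = 217/((8/(-3 + 4*(-5)))) + 101/498 = 217/((8/(-3 - 20))) + 101*(1/498) = 217/((8/(-23))) + 101/498 = 217/((8*(-1/23))) + 101/498 = 217/(-8/23) + 101/498 = 217*(-23/8) + 101/498 = -4991/8 + 101/498 = -1242355/1992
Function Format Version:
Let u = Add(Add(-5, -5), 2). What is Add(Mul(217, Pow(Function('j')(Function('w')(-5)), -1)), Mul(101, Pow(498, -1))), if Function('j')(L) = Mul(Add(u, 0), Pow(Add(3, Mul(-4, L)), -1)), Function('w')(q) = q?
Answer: Rational(-1242355, 1992) ≈ -623.67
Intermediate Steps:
u = -8 (u = Add(-10, 2) = -8)
Function('j')(L) = Mul(-8, Pow(Add(3, Mul(-4, L)), -1)) (Function('j')(L) = Mul(Add(-8, 0), Pow(Add(3, Mul(-4, L)), -1)) = Mul(-8, Pow(Add(3, Mul(-4, L)), -1)))
Add(Mul(217, Pow(Function('j')(Function('w')(-5)), -1)), Mul(101, Pow(498, -1))) = Add(Mul(217, Pow(Mul(8, Pow(Add(-3, Mul(4, -5)), -1)), -1)), Mul(101, Pow(498, -1))) = Add(Mul(217, Pow(Mul(8, Pow(Add(-3, -20), -1)), -1)), Mul(101, Rational(1, 498))) = Add(Mul(217, Pow(Mul(8, Pow(-23, -1)), -1)), Rational(101, 498)) = Add(Mul(217, Pow(Mul(8, Rational(-1, 23)), -1)), Rational(101, 498)) = Add(Mul(217, Pow(Rational(-8, 23), -1)), Rational(101, 498)) = Add(Mul(217, Rational(-23, 8)), Rational(101, 498)) = Add(Rational(-4991, 8), Rational(101, 498)) = Rational(-1242355, 1992)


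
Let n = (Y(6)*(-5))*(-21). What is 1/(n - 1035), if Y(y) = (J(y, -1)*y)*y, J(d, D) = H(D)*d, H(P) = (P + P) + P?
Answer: -1/69075 ≈ -1.4477e-5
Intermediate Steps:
H(P) = 3*P (H(P) = 2*P + P = 3*P)
J(d, D) = 3*D*d (J(d, D) = (3*D)*d = 3*D*d)
Y(y) = -3*y³ (Y(y) = ((3*(-1)*y)*y)*y = ((-3*y)*y)*y = (-3*y²)*y = -3*y³)
n = -68040 (n = (-3*6³*(-5))*(-21) = (-3*216*(-5))*(-21) = -648*(-5)*(-21) = 3240*(-21) = -68040)
1/(n - 1035) = 1/(-68040 - 1035) = 1/(-69075) = -1/69075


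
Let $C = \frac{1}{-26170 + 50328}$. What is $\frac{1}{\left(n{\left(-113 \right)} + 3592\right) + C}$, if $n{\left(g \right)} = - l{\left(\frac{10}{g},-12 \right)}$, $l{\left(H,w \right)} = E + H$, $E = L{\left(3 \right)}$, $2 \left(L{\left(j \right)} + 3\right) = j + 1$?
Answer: $\frac{2729854}{9808607115} \approx 0.00027831$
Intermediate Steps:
$L{\left(j \right)} = - \frac{5}{2} + \frac{j}{2}$ ($L{\left(j \right)} = -3 + \frac{j + 1}{2} = -3 + \frac{1 + j}{2} = -3 + \left(\frac{1}{2} + \frac{j}{2}\right) = - \frac{5}{2} + \frac{j}{2}$)
$E = -1$ ($E = - \frac{5}{2} + \frac{1}{2} \cdot 3 = - \frac{5}{2} + \frac{3}{2} = -1$)
$l{\left(H,w \right)} = -1 + H$
$C = \frac{1}{24158} \approx 4.1394 \cdot 10^{-5}$
$n{\left(g \right)} = 1 - \frac{10}{g}$ ($n{\left(g \right)} = - (-1 + \frac{10}{g}) = 1 - \frac{10}{g}$)
$\frac{1}{\left(n{\left(-113 \right)} + 3592\right) + C} = \frac{1}{\left(\frac{-10 - 113}{-113} + 3592\right) + \frac{1}{24158}} = \frac{1}{\left(\left(- \frac{1}{113}\right) \left(-123\right) + 3592\right) + \frac{1}{24158}} = \frac{1}{\left(\frac{123}{113} + 3592\right) + \frac{1}{24158}} = \frac{1}{\frac{406019}{113} + \frac{1}{24158}} = \frac{1}{\frac{9808607115}{2729854}} = \frac{2729854}{9808607115}$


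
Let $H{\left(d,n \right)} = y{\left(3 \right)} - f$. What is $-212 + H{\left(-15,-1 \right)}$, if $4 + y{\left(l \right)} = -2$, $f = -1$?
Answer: $-217$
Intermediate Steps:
$y{\left(l \right)} = -6$ ($y{\left(l \right)} = -4 - 2 = -6$)
$H{\left(d,n \right)} = -5$ ($H{\left(d,n \right)} = -6 - -1 = -6 + 1 = -5$)
$-212 + H{\left(-15,-1 \right)} = -212 - 5 = -217$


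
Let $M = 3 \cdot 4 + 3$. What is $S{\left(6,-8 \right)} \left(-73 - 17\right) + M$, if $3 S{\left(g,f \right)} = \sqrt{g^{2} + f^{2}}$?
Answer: $-285$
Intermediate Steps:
$S{\left(g,f \right)} = \frac{\sqrt{f^{2} + g^{2}}}{3}$ ($S{\left(g,f \right)} = \frac{\sqrt{g^{2} + f^{2}}}{3} = \frac{\sqrt{f^{2} + g^{2}}}{3}$)
$M = 15$ ($M = 12 + 3 = 15$)
$S{\left(6,-8 \right)} \left(-73 - 17\right) + M = \frac{\sqrt{\left(-8\right)^{2} + 6^{2}}}{3} \left(-73 - 17\right) + 15 = \frac{\sqrt{64 + 36}}{3} \left(-73 - 17\right) + 15 = \frac{\sqrt{100}}{3} \left(-90\right) + 15 = \frac{1}{3} \cdot 10 \left(-90\right) + 15 = \frac{10}{3} \left(-90\right) + 15 = -300 + 15 = -285$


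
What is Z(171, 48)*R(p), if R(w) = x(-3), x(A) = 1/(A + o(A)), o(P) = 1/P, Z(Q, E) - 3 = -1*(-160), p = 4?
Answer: -489/10 ≈ -48.900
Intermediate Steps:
Z(Q, E) = 163 (Z(Q, E) = 3 - 1*(-160) = 3 + 160 = 163)
x(A) = 1/(A + 1/A)
R(w) = -3/10 (R(w) = -3/(1 + (-3)**2) = -3/(1 + 9) = -3/10)
Z(171, 48)*R(p) = 163*(-3/10) = -489/10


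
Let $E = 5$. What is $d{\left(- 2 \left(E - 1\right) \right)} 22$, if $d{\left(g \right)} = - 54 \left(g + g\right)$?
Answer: $19008$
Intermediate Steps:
$d{\left(g \right)} = - 108 g$ ($d{\left(g \right)} = - 54 \cdot 2 g = - 108 g$)
$d{\left(- 2 \left(E - 1\right) \right)} 22 = - 108 \left(- 2 \left(5 - 1\right)\right) 22 = - 108 \left(\left(-2\right) 4\right) 22 = \left(-108\right) \left(-8\right) 22 = 864 \cdot 22 = 19008$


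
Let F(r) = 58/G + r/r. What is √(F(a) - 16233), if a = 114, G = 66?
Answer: I*√17675691/33 ≈ 127.4*I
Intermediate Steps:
F(r) = 62/33 (F(r) = 58/66 + r/r = 58*(1/66) + 1 = 29/33 + 1 = 62/33)
√(F(a) - 16233) = √(62/33 - 16233) = √(-535627/33) = I*√17675691/33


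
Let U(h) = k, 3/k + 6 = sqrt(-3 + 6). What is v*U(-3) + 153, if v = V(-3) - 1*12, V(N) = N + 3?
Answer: 1755/11 + 12*sqrt(3)/11 ≈ 161.44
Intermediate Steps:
k = 3/(-6 + sqrt(3)) (k = 3/(-6 + sqrt(-3 + 6)) = 3/(-6 + sqrt(3)) ≈ -0.70291)
V(N) = 3 + N
U(h) = -6/11 - sqrt(3)/11
v = -12 (v = (3 - 3) - 1*12 = 0 - 12 = -12)
v*U(-3) + 153 = -12*(-6/11 - sqrt(3)/11) + 153 = (72/11 + 12*sqrt(3)/11) + 153 = 1755/11 + 12*sqrt(3)/11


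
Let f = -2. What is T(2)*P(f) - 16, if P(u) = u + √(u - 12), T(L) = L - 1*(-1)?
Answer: -22 + 3*I*√14 ≈ -22.0 + 11.225*I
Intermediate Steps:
T(L) = 1 + L (T(L) = L + 1 = 1 + L)
P(u) = u + √(-12 + u)
T(2)*P(f) - 16 = (1 + 2)*(-2 + √(-12 - 2)) - 16 = 3*(-2 + √(-14)) - 16 = 3*(-2 + I*√14) - 16 = (-6 + 3*I*√14) - 16 = -22 + 3*I*√14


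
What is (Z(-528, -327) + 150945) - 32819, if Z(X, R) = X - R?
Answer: 117925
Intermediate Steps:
(Z(-528, -327) + 150945) - 32819 = ((-528 - 1*(-327)) + 150945) - 32819 = ((-528 + 327) + 150945) - 32819 = (-201 + 150945) - 32819 = 150744 - 32819 = 117925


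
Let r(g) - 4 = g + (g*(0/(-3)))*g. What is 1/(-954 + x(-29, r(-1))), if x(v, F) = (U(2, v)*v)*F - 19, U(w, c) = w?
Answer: -1/1147 ≈ -0.00087184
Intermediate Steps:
r(g) = 4 + g (r(g) = 4 + (g + (g*(0/(-3)))*g) = 4 + (g + (g*(0*(-1/3)))*g) = 4 + (g + (g*0)*g) = 4 + (g + 0*g) = 4 + (g + 0) = 4 + g)
x(v, F) = -19 + 2*F*v (x(v, F) = (2*v)*F - 19 = 2*F*v - 19 = -19 + 2*F*v)
1/(-954 + x(-29, r(-1))) = 1/(-954 + (-19 + 2*(4 - 1)*(-29))) = 1/(-954 + (-19 + 2*3*(-29))) = 1/(-954 + (-19 - 174)) = 1/(-954 - 193) = 1/(-1147) = -1/1147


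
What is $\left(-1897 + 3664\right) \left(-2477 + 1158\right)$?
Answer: $-2330673$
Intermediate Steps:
$\left(-1897 + 3664\right) \left(-2477 + 1158\right) = 1767 \left(-1319\right) = -2330673$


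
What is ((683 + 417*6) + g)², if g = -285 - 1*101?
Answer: 7834401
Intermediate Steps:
g = -386 (g = -285 - 101 = -386)
((683 + 417*6) + g)² = ((683 + 417*6) - 386)² = ((683 + 2502) - 386)² = (3185 - 386)² = 2799² = 7834401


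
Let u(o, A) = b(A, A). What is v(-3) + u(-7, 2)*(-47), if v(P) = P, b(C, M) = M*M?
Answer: -191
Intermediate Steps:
b(C, M) = M²
u(o, A) = A²
v(-3) + u(-7, 2)*(-47) = -3 + 2²*(-47) = -3 + 4*(-47) = -3 - 188 = -191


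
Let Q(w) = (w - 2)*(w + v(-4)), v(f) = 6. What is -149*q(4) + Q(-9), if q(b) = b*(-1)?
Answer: 629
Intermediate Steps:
q(b) = -b
Q(w) = (-2 + w)*(6 + w) (Q(w) = (w - 2)*(w + 6) = (-2 + w)*(6 + w))
-149*q(4) + Q(-9) = -(-149)*4 + (-12 + (-9)² + 4*(-9)) = -149*(-4) + (-12 + 81 - 36) = 596 + 33 = 629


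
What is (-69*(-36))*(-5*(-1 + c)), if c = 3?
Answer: -24840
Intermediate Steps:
(-69*(-36))*(-5*(-1 + c)) = (-69*(-36))*(-5*(-1 + 3)) = 2484*(-5*2) = 2484*(-10) = -24840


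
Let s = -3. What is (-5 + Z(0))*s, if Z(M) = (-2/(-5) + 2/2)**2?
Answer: 228/25 ≈ 9.1200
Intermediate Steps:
Z(M) = 49/25 (Z(M) = (-2*(-1/5) + 2*(1/2))**2 = (2/5 + 1)**2 = (7/5)**2 = 49/25)
(-5 + Z(0))*s = (-5 + 49/25)*(-3) = -76/25*(-3) = 228/25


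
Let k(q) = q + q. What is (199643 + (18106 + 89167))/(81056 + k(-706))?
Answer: 76729/19911 ≈ 3.8536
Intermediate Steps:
k(q) = 2*q
(199643 + (18106 + 89167))/(81056 + k(-706)) = (199643 + (18106 + 89167))/(81056 + 2*(-706)) = (199643 + 107273)/(81056 - 1412) = 306916/79644 = 306916*(1/79644) = 76729/19911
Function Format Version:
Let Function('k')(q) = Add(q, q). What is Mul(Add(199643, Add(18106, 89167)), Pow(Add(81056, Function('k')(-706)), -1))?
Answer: Rational(76729, 19911) ≈ 3.8536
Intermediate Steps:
Function('k')(q) = Mul(2, q)
Mul(Add(199643, Add(18106, 89167)), Pow(Add(81056, Function('k')(-706)), -1)) = Mul(Add(199643, Add(18106, 89167)), Pow(Add(81056, Mul(2, -706)), -1)) = Mul(Add(199643, 107273), Pow(Add(81056, -1412), -1)) = Mul(306916, Pow(79644, -1)) = Mul(306916, Rational(1, 79644)) = Rational(76729, 19911)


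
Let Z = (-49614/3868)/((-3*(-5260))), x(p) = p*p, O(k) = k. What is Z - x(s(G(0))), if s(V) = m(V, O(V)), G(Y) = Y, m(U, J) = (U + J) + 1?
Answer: -10181109/10172840 ≈ -1.0008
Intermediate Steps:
m(U, J) = 1 + J + U (m(U, J) = (J + U) + 1 = 1 + J + U)
s(V) = 1 + 2*V (s(V) = 1 + V + V = 1 + 2*V)
x(p) = p²
Z = -8269/10172840 (Z = -49614*1/3868/15780 = -24807/1934*1/15780 = -8269/10172840 ≈ -0.00081285)
Z - x(s(G(0))) = -8269/10172840 - (1 + 2*0)² = -8269/10172840 - (1 + 0)² = -8269/10172840 - 1*1² = -8269/10172840 - 1*1 = -8269/10172840 - 1 = -10181109/10172840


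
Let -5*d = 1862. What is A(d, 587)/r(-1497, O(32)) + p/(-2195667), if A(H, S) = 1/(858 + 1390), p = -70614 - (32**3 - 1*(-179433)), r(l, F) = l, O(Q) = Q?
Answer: 317247559991/2462993848584 ≈ 0.12881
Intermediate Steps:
d = -1862/5 (d = -1/5*1862 = -1862/5 ≈ -372.40)
p = -282815 (p = -70614 - (32768 + 179433) = -70614 - 1*212201 = -70614 - 212201 = -282815)
A(H, S) = 1/2248
A(d, 587)/r(-1497, O(32)) + p/(-2195667) = (1/2248)/(-1497) - 282815/(-2195667) = (1/2248)*(-1/1497) - 282815*(-1/2195667) = -1/3365256 + 282815/2195667 = 317247559991/2462993848584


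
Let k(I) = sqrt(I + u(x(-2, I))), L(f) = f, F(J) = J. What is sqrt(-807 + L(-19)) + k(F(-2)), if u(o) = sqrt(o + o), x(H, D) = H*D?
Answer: sqrt(-2 + 2*sqrt(2)) + I*sqrt(826) ≈ 0.91018 + 28.74*I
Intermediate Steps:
x(H, D) = D*H
u(o) = sqrt(2)*sqrt(o) (u(o) = sqrt(2*o) = sqrt(2)*sqrt(o))
k(I) = sqrt(I + 2*sqrt(-I)) (k(I) = sqrt(I + sqrt(2)*sqrt(I*(-2))) = sqrt(I + sqrt(2)*sqrt(-2*I)) = sqrt(I + sqrt(2)*(sqrt(2)*sqrt(-I))) = sqrt(I + 2*sqrt(-I)))
sqrt(-807 + L(-19)) + k(F(-2)) = sqrt(-807 - 19) + sqrt(-2 + 2*sqrt(-1*(-2))) = sqrt(-826) + sqrt(-2 + 2*sqrt(2)) = I*sqrt(826) + sqrt(-2 + 2*sqrt(2)) = sqrt(-2 + 2*sqrt(2)) + I*sqrt(826)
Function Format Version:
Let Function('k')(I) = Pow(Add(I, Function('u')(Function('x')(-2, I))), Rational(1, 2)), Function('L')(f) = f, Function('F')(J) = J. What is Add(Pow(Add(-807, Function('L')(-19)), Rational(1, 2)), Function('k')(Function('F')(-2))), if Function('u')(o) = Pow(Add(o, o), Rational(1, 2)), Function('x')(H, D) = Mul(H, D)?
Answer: Add(Pow(Add(-2, Mul(2, Pow(2, Rational(1, 2)))), Rational(1, 2)), Mul(I, Pow(826, Rational(1, 2)))) ≈ Add(0.91018, Mul(28.740, I))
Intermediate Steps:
Function('x')(H, D) = Mul(D, H)
Function('u')(o) = Mul(Pow(2, Rational(1, 2)), Pow(o, Rational(1, 2))) (Function('u')(o) = Pow(Mul(2, o), Rational(1, 2)) = Mul(Pow(2, Rational(1, 2)), Pow(o, Rational(1, 2))))
Function('k')(I) = Pow(Add(I, Mul(2, Pow(Mul(-1, I), Rational(1, 2)))), Rational(1, 2)) (Function('k')(I) = Pow(Add(I, Mul(Pow(2, Rational(1, 2)), Pow(Mul(I, -2), Rational(1, 2)))), Rational(1, 2)) = Pow(Add(I, Mul(Pow(2, Rational(1, 2)), Pow(Mul(-2, I), Rational(1, 2)))), Rational(1, 2)) = Pow(Add(I, Mul(Pow(2, Rational(1, 2)), Mul(Pow(2, Rational(1, 2)), Pow(Mul(-1, I), Rational(1, 2))))), Rational(1, 2)) = Pow(Add(I, Mul(2, Pow(Mul(-1, I), Rational(1, 2)))), Rational(1, 2)))
Add(Pow(Add(-807, Function('L')(-19)), Rational(1, 2)), Function('k')(Function('F')(-2))) = Add(Pow(Add(-807, -19), Rational(1, 2)), Pow(Add(-2, Mul(2, Pow(Mul(-1, -2), Rational(1, 2)))), Rational(1, 2))) = Add(Pow(-826, Rational(1, 2)), Pow(Add(-2, Mul(2, Pow(2, Rational(1, 2)))), Rational(1, 2))) = Add(Mul(I, Pow(826, Rational(1, 2))), Pow(Add(-2, Mul(2, Pow(2, Rational(1, 2)))), Rational(1, 2))) = Add(Pow(Add(-2, Mul(2, Pow(2, Rational(1, 2)))), Rational(1, 2)), Mul(I, Pow(826, Rational(1, 2))))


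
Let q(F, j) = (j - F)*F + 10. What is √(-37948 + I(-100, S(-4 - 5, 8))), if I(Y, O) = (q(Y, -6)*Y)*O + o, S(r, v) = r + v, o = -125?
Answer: I*√977073 ≈ 988.47*I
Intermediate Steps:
q(F, j) = 10 + F*(j - F) (q(F, j) = F*(j - F) + 10 = 10 + F*(j - F))
I(Y, O) = -125 + O*Y*(10 - Y² - 6*Y) (I(Y, O) = ((10 - Y² + Y*(-6))*Y)*O - 125 = ((10 - Y² - 6*Y)*Y)*O - 125 = (Y*(10 - Y² - 6*Y))*O - 125 = O*Y*(10 - Y² - 6*Y) - 125 = -125 + O*Y*(10 - Y² - 6*Y))
√(-37948 + I(-100, S(-4 - 5, 8))) = √(-37948 + (-125 + ((-4 - 5) + 8)*(-100)*(10 - 1*(-100)² - 6*(-100)))) = √(-37948 + (-125 + (-9 + 8)*(-100)*(10 - 1*10000 + 600))) = √(-37948 + (-125 - 1*(-100)*(10 - 10000 + 600))) = √(-37948 + (-125 - 1*(-100)*(-9390))) = √(-37948 + (-125 - 939000)) = √(-37948 - 939125) = √(-977073) = I*√977073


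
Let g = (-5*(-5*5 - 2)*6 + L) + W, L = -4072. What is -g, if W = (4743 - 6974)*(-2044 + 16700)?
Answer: 32700798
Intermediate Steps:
W = -32697536 (W = -2231*14656 = -32697536)
g = -32700798 (g = (-5*(-5*5 - 2)*6 - 4072) - 32697536 = (-5*(-25 - 2)*6 - 4072) - 32697536 = (-5*(-27)*6 - 4072) - 32697536 = (135*6 - 4072) - 32697536 = (810 - 4072) - 32697536 = -3262 - 32697536 = -32700798)
-g = -1*(-32700798) = 32700798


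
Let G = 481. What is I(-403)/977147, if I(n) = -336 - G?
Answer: -817/977147 ≈ -0.00083611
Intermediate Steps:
I(n) = -817 (I(n) = -336 - 1*481 = -336 - 481 = -817)
I(-403)/977147 = -817/977147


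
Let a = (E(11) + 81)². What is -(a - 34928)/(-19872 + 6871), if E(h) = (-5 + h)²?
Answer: -21239/13001 ≈ -1.6336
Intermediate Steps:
a = 13689 (a = ((-5 + 11)² + 81)² = (6² + 81)² = (36 + 81)² = 117² = 13689)
-(a - 34928)/(-19872 + 6871) = -(13689 - 34928)/(-19872 + 6871) = -(-21239)/(-13001) = -(-21239)*(-1)/13001 = -1*21239/13001 = -21239/13001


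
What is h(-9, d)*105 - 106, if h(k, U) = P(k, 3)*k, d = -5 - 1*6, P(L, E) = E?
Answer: -2941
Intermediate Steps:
d = -11 (d = -5 - 6 = -11)
h(k, U) = 3*k
h(-9, d)*105 - 106 = (3*(-9))*105 - 106 = -27*105 - 106 = -2835 - 106 = -2941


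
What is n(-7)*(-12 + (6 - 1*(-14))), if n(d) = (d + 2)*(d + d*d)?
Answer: -1680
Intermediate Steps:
n(d) = (2 + d)*(d + d²)
n(-7)*(-12 + (6 - 1*(-14))) = (-7*(2 + (-7)² + 3*(-7)))*(-12 + (6 - 1*(-14))) = (-7*(2 + 49 - 21))*(-12 + (6 + 14)) = (-7*30)*(-12 + 20) = -210*8 = -1680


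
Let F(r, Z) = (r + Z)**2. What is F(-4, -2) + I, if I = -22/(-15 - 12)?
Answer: 994/27 ≈ 36.815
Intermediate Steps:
F(r, Z) = (Z + r)**2
I = 22/27 (I = -22/(-27) = -1/27*(-22) = 22/27 ≈ 0.81481)
F(-4, -2) + I = (-2 - 4)**2 + 22/27 = (-6)**2 + 22/27 = 36 + 22/27 = 994/27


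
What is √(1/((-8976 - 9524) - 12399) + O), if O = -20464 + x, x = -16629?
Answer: 12*I*√87552102/583 ≈ 192.6*I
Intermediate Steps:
O = -37093 (O = -20464 - 16629 = -37093)
√(1/((-8976 - 9524) - 12399) + O) = √(1/((-8976 - 9524) - 12399) - 37093) = √(1/(-18500 - 12399) - 37093) = √(1/(-30899) - 37093) = √(-1/30899 - 37093) = √(-1146136608/30899) = 12*I*√87552102/583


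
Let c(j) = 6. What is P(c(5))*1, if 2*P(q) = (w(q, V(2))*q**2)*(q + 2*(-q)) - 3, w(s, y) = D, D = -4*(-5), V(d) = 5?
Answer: -4323/2 ≈ -2161.5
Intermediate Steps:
D = 20
w(s, y) = 20
P(q) = -3/2 - 10*q**3 (P(q) = ((20*q**2)*(q + 2*(-q)) - 3)/2 = ((20*q**2)*(q - 2*q) - 3)/2 = ((20*q**2)*(-q) - 3)/2 = (-20*q**3 - 3)/2 = (-3 - 20*q**3)/2 = -3/2 - 10*q**3)
P(c(5))*1 = (-3/2 - 10*6**3)*1 = (-3/2 - 10*216)*1 = (-3/2 - 2160)*1 = -4323/2*1 = -4323/2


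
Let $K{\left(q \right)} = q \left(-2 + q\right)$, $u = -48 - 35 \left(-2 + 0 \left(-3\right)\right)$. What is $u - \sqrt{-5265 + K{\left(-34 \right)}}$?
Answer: $22 - 3 i \sqrt{449} \approx 22.0 - 63.569 i$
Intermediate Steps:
$u = 22$ ($u = -48 - 35 \left(-2 + 0\right) = -48 - -70 = -48 + 70 = 22$)
$u - \sqrt{-5265 + K{\left(-34 \right)}} = 22 - \sqrt{-5265 - 34 \left(-2 - 34\right)} = 22 - \sqrt{-5265 - -1224} = 22 - \sqrt{-5265 + 1224} = 22 - \sqrt{-4041} = 22 - 3 i \sqrt{449}$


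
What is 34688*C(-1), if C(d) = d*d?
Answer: 34688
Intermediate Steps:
C(d) = d²
34688*C(-1) = 34688*(-1)² = 34688*1 = 34688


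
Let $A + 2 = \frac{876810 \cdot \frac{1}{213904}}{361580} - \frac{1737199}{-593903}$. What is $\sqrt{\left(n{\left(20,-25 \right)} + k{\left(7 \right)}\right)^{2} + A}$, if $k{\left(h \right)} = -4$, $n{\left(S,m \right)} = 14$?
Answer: $\frac{\sqrt{133093458986799998704713902158414}}{1148362055786824} \approx 10.046$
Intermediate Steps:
$A = \frac{4249244786723919}{4593448223147296}$ ($A = -2 + \left(\frac{876810 \cdot \frac{1}{213904}}{361580} - \frac{1737199}{-593903}\right) = -2 + \left(876810 \cdot \frac{1}{213904} \cdot \frac{1}{361580} - - \frac{1737199}{593903}\right) = -2 + \left(\frac{438405}{106952} \cdot \frac{1}{361580} + \frac{1737199}{593903}\right) = -2 + \left(\frac{87681}{7734340832} + \frac{1737199}{593903}\right) = -2 + \frac{13436141233018511}{4593448223147296} = \frac{4249244786723919}{4593448223147296} \approx 0.92507$)
$\sqrt{\left(n{\left(20,-25 \right)} + k{\left(7 \right)}\right)^{2} + A} = \sqrt{\left(14 - 4\right)^{2} + \frac{4249244786723919}{4593448223147296}} = \sqrt{10^{2} + \frac{4249244786723919}{4593448223147296}} = \sqrt{100 + \frac{4249244786723919}{4593448223147296}} = \sqrt{\frac{463594067101453519}{4593448223147296}} = \frac{\sqrt{133093458986799998704713902158414}}{1148362055786824}$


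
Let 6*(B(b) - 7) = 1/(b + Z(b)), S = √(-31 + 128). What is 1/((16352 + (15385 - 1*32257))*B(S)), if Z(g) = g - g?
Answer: -6111/22243910 + 3*√97/44487820 ≈ -0.00027406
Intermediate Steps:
Z(g) = 0
S = √97 ≈ 9.8489
B(b) = 7 + 1/(6*b) (B(b) = 7 + 1/(6*(b + 0)) = 7 + 1/(6*b))
1/((16352 + (15385 - 1*32257))*B(S)) = 1/((16352 + (15385 - 1*32257))*(7 + 1/(6*(√97)))) = 1/((16352 + (15385 - 32257))*(7 + (√97/97)/6)) = 1/((16352 - 16872)*(7 + √97/582)) = 1/((-520)*(7 + √97/582)) = -1/(520*(7 + √97/582))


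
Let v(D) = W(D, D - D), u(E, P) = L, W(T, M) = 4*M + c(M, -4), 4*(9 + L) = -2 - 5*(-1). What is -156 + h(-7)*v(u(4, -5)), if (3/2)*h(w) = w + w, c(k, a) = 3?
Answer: -184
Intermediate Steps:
h(w) = 4*w/3 (h(w) = 2*(w + w)/3 = 2*(2*w)/3 = 4*w/3)
L = -33/4 (L = -9 + (-2 - 5*(-1))/4 = -9 + (-2 + 5)/4 = -9 + (1/4)*3 = -9 + 3/4 = -33/4 ≈ -8.2500)
W(T, M) = 3 + 4*M (W(T, M) = 4*M + 3 = 3 + 4*M)
u(E, P) = -33/4
v(D) = 3 (v(D) = 3 + 4*(D - D) = 3 + 4*0 = 3 + 0 = 3)
-156 + h(-7)*v(u(4, -5)) = -156 + ((4/3)*(-7))*3 = -156 - 28/3*3 = -156 - 28 = -184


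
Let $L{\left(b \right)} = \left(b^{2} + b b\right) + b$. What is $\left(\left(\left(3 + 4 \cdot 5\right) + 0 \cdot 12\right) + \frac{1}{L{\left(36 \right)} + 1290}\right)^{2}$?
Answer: $\frac{8120713225}{15350724} \approx 529.01$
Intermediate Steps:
$L{\left(b \right)} = b + 2 b^{2}$ ($L{\left(b \right)} = \left(b^{2} + b^{2}\right) + b = 2 b^{2} + b = b + 2 b^{2}$)
$\left(\left(\left(3 + 4 \cdot 5\right) + 0 \cdot 12\right) + \frac{1}{L{\left(36 \right)} + 1290}\right)^{2} = \left(\left(\left(3 + 4 \cdot 5\right) + 0 \cdot 12\right) + \frac{1}{36 \left(1 + 2 \cdot 36\right) + 1290}\right)^{2} = \left(\left(\left(3 + 20\right) + 0\right) + \frac{1}{36 \left(1 + 72\right) + 1290}\right)^{2} = \left(\left(23 + 0\right) + \frac{1}{36 \cdot 73 + 1290}\right)^{2} = \left(23 + \frac{1}{2628 + 1290}\right)^{2} = \left(23 + \frac{1}{3918}\right)^{2} = \left(\frac{90115}{3918}\right)^{2} = \frac{8120713225}{15350724}$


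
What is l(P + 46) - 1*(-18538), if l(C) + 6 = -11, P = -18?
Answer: 18521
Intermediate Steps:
l(C) = -17 (l(C) = -6 - 11 = -17)
l(P + 46) - 1*(-18538) = -17 - 1*(-18538) = -17 + 18538 = 18521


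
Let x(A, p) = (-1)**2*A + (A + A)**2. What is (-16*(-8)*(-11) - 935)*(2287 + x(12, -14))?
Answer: -6736125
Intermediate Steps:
x(A, p) = A + 4*A**2 (x(A, p) = 1*A + (2*A)**2 = A + 4*A**2)
(-16*(-8)*(-11) - 935)*(2287 + x(12, -14)) = (-16*(-8)*(-11) - 935)*(2287 + 12*(1 + 4*12)) = (128*(-11) - 935)*(2287 + 12*(1 + 48)) = (-1408 - 935)*(2287 + 12*49) = -2343*(2287 + 588) = -2343*2875 = -6736125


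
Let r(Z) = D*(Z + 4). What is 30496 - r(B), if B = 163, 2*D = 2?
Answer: 30329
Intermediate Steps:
D = 1 (D = (½)*2 = 1)
r(Z) = 4 + Z (r(Z) = 1*(Z + 4) = 1*(4 + Z) = 4 + Z)
30496 - r(B) = 30496 - (4 + 163) = 30496 - 1*167 = 30496 - 167 = 30329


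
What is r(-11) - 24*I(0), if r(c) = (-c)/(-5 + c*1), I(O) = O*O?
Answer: -11/16 ≈ -0.68750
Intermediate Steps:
I(O) = O²
r(c) = -c/(-5 + c) (r(c) = (-c)/(-5 + c) = -c/(-5 + c))
r(-11) - 24*I(0) = -1*(-11)/(-5 - 11) - 24*0² = -1*(-11)/(-16) - 24*0 = -1*(-11)*(-1/16) + 0 = -11/16 + 0 = -11/16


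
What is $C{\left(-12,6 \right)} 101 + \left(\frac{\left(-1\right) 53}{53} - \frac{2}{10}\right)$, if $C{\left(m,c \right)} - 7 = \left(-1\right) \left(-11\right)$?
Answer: $\frac{9084}{5} \approx 1816.8$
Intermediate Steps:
$C{\left(m,c \right)} = 18$ ($C{\left(m,c \right)} = 7 - -11 = 7 + 11 = 18$)
$C{\left(-12,6 \right)} 101 + \left(\frac{\left(-1\right) 53}{53} - \frac{2}{10}\right) = 18 \cdot 101 + \left(\frac{\left(-1\right) 53}{53} - \frac{2}{10}\right) = 1818 - \frac{6}{5} = \frac{9084}{5}$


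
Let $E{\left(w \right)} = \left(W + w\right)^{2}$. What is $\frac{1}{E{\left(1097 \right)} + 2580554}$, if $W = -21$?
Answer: $\frac{1}{3738330} \approx 2.675 \cdot 10^{-7}$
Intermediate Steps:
$E{\left(w \right)} = \left(-21 + w\right)^{2}$
$\frac{1}{E{\left(1097 \right)} + 2580554} = \frac{1}{\left(-21 + 1097\right)^{2} + 2580554} = \frac{1}{1076^{2} + 2580554} = \frac{1}{1157776 + 2580554} = \frac{1}{3738330}$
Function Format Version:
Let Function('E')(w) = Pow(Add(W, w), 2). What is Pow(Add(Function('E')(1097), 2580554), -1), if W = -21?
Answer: Rational(1, 3738330) ≈ 2.6750e-7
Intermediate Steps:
Function('E')(w) = Pow(Add(-21, w), 2)
Pow(Add(Function('E')(1097), 2580554), -1) = Pow(Add(Pow(Add(-21, 1097), 2), 2580554), -1) = Pow(Add(Pow(1076, 2), 2580554), -1) = Pow(Add(1157776, 2580554), -1) = Pow(3738330, -1) = Rational(1, 3738330)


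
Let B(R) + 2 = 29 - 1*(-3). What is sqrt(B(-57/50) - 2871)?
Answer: I*sqrt(2841) ≈ 53.301*I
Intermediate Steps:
B(R) = 30 (B(R) = -2 + (29 - 1*(-3)) = -2 + (29 + 3) = -2 + 32 = 30)
sqrt(B(-57/50) - 2871) = sqrt(30 - 2871) = sqrt(-2841) = I*sqrt(2841)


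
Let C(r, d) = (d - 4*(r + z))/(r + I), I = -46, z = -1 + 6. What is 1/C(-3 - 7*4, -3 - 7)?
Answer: -77/94 ≈ -0.81915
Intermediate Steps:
z = 5
C(r, d) = (-20 + d - 4*r)/(-46 + r) (C(r, d) = (d - 4*(r + 5))/(r - 46) = (d - 4*(5 + r))/(-46 + r) = (d + (-20 - 4*r))/(-46 + r) = (-20 + d - 4*r)/(-46 + r))
1/C(-3 - 7*4, -3 - 7) = 1/((-20 + (-3 - 7) - 4*(-3 - 7*4))/(-46 + (-3 - 7*4))) = 1/((-20 - 10 - 4*(-3 - 28))/(-46 + (-3 - 28))) = 1/((-20 - 10 - 4*(-31))/(-46 - 31)) = 1/((-20 - 10 + 124)/(-77)) = 1/(-1/77*94) = 1/(-94/77) = -77/94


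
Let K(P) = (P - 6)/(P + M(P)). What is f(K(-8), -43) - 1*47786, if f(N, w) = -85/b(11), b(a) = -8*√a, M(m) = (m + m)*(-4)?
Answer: -47786 + 85*√11/88 ≈ -47783.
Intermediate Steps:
M(m) = -8*m (M(m) = (2*m)*(-4) = -8*m)
K(P) = -(-6 + P)/(7*P) (K(P) = (P - 6)/(P - 8*P) = (-6 + P)/((-7*P)) = (-6 + P)*(-1/(7*P)) = -(-6 + P)/(7*P))
f(N, w) = 85*√11/88 (f(N, w) = -85*(-√11/88) = -(-85)*√11/88 = 85*√11/88)
f(K(-8), -43) - 1*47786 = 85*√11/88 - 1*47786 = 85*√11/88 - 47786 = -47786 + 85*√11/88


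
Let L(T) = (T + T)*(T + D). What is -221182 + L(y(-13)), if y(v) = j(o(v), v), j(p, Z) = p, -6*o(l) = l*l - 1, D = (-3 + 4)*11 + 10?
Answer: -220790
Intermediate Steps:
D = 21 (D = 1*11 + 10 = 11 + 10 = 21)
o(l) = 1/6 - l**2/6 (o(l) = -(l*l - 1)/6 = -(l**2 - 1)/6 = -(-1 + l**2)/6 = 1/6 - l**2/6)
y(v) = 1/6 - v**2/6
L(T) = 2*T*(21 + T) (L(T) = (T + T)*(T + 21) = (2*T)*(21 + T) = 2*T*(21 + T))
-221182 + L(y(-13)) = -221182 + 2*(1/6 - 1/6*(-13)**2)*(21 + (1/6 - 1/6*(-13)**2)) = -221182 + 2*(1/6 - 1/6*169)*(21 + (1/6 - 1/6*169)) = -221182 + 2*(1/6 - 169/6)*(21 + (1/6 - 169/6)) = -221182 + 2*(-28)*(21 - 28) = -221182 + 2*(-28)*(-7) = -221182 + 392 = -220790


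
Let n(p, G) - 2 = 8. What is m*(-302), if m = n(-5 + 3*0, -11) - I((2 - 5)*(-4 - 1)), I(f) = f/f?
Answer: -2718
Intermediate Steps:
I(f) = 1
n(p, G) = 10 (n(p, G) = 2 + 8 = 10)
m = 9 (m = 10 - 1*1 = 10 - 1 = 9)
m*(-302) = 9*(-302) = -2718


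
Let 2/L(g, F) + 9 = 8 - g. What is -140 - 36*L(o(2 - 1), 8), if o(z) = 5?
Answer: -128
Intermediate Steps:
L(g, F) = 2/(-1 - g) (L(g, F) = 2/(-9 + (8 - g)) = 2/(-1 - g))
-140 - 36*L(o(2 - 1), 8) = -140 - (-72)/(1 + 5) = -140 - (-72)/6 = -140 - 36*(-⅓) = -140 + 12 = -128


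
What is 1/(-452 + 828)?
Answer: 1/376 ≈ 0.0026596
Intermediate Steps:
1/(-452 + 828) = 1/376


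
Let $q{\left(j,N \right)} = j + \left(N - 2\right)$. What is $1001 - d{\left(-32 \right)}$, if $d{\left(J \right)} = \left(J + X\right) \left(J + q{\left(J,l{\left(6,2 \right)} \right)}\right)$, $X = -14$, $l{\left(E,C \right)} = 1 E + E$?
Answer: $-1483$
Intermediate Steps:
$l{\left(E,C \right)} = 2 E$ ($l{\left(E,C \right)} = E + E = 2 E$)
$q{\left(j,N \right)} = -2 + N + j$ ($q{\left(j,N \right)} = j + \left(-2 + N\right) = -2 + N + j$)
$d{\left(J \right)} = \left(-14 + J\right) \left(10 + 2 J\right)$ ($d{\left(J \right)} = \left(J - 14\right) \left(J + \left(-2 + 2 \cdot 6 + J\right)\right) = \left(-14 + J\right) \left(J + \left(-2 + 12 + J\right)\right) = \left(-14 + J\right) \left(J + \left(10 + J\right)\right) = \left(-14 + J\right) \left(10 + 2 J\right)$)
$1001 - d{\left(-32 \right)} = 1001 - \left(-140 - -576 + 2 \left(-32\right)^{2}\right) = 1001 - \left(-140 + 576 + 2 \cdot 1024\right) = 1001 - \left(-140 + 576 + 2048\right) = 1001 - 2484 = -1483$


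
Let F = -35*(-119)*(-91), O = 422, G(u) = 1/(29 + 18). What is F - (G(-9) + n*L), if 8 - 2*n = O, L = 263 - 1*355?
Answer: -18708774/47 ≈ -3.9806e+5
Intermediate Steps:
G(u) = 1/47
L = -92 (L = 263 - 355 = -92)
n = -207 (n = 4 - 1/2*422 = 4 - 211 = -207)
F = -379015 (F = 4165*(-91) = -379015)
F - (G(-9) + n*L) = -379015 - (1/47 - 207*(-92)) = -379015 - (1/47 + 19044) = -379015 - 1*895069/47 = -379015 - 895069/47 = -18708774/47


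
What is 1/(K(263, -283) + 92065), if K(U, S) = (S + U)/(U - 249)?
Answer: 7/644445 ≈ 1.0862e-5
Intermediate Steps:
K(U, S) = (S + U)/(-249 + U)
1/(K(263, -283) + 92065) = 1/((-283 + 263)/(-249 + 263) + 92065) = 1/(-20/14 + 92065) = 1/((1/14)*(-20) + 92065) = 1/(-10/7 + 92065) = 1/(644445/7) = 7/644445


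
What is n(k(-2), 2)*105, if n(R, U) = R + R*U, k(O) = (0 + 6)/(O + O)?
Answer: -945/2 ≈ -472.50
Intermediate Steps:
k(O) = 3/O (k(O) = 6/((2*O)) = 6*(1/(2*O)) = 3/O)
n(k(-2), 2)*105 = ((3/(-2))*(1 + 2))*105 = ((3*(-½))*3)*105 = -3/2*3*105 = -9/2*105 = -945/2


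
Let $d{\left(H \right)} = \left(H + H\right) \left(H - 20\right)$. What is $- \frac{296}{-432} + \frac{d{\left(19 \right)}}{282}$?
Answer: $\frac{1397}{2538} \approx 0.55043$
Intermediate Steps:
$d{\left(H \right)} = 2 H \left(-20 + H\right)$
$- \frac{296}{-432} + \frac{d{\left(19 \right)}}{282} = - \frac{296}{-432} + \frac{2 \cdot 19 \left(-20 + 19\right)}{282} = \left(-296\right) \left(- \frac{1}{432}\right) + 2 \cdot 19 \left(-1\right) \frac{1}{282} = \frac{37}{54} - \frac{19}{141} = \frac{1397}{2538}$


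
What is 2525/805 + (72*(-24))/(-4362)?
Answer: 413503/117047 ≈ 3.5328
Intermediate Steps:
2525/805 + (72*(-24))/(-4362) = 2525*(1/805) - 1728*(-1/4362) = 505/161 + 288/727 = 413503/117047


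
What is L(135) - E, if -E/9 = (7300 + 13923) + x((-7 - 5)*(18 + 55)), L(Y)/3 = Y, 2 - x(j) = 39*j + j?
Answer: 506790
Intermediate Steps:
x(j) = 2 - 40*j (x(j) = 2 - (39*j + j) = 2 - 40*j)
L(Y) = 3*Y
E = -506385 (E = -9*((7300 + 13923) + (2 - 40*(-7 - 5)*(18 + 55))) = -9*(21223 + (2 - (-480)*73)) = -9*(21223 + (2 - 40*(-876))) = -9*(21223 + (2 + 35040)) = -9*(21223 + 35042) = -9*56265 = -506385)
L(135) - E = 3*135 - 1*(-506385) = 405 + 506385 = 506790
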